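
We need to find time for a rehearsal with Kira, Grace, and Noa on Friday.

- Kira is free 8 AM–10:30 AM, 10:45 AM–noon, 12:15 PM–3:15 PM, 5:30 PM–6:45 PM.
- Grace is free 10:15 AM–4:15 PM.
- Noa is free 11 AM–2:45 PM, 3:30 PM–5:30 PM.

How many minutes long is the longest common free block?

Kira ∩ Grace: 10:15-10:30, 10:45-12:00, 12:15-15:15.
Kira ∩ Grace ∩ Noa: 11:00-12:00, 12:15-14:45.
The longest is 12:15-14:45 at 150 minutes.

150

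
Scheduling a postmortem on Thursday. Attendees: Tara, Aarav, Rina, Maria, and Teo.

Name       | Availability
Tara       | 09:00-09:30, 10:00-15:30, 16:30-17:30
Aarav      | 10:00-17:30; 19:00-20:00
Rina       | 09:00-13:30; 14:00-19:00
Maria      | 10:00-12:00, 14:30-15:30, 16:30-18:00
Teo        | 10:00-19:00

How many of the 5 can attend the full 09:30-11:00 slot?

Rina can make the full 09:30-11:00 slot — that's 1.

1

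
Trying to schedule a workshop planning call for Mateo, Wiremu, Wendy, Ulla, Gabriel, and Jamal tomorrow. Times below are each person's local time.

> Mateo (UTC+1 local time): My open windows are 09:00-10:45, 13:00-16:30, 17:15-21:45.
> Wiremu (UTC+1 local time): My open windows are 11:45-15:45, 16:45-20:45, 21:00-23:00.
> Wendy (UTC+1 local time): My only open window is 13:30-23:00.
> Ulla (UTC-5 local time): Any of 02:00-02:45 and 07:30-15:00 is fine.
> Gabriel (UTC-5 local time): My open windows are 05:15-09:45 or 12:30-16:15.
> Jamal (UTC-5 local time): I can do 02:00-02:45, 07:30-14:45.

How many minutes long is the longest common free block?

Mateo in UTC: 08:00-09:45, 12:00-15:30, 16:15-20:45 (subtract 1h to convert from UTC+1).
Wiremu in UTC: 10:45-14:45, 15:45-19:45, 20:00-22:00 (subtract 1h to convert from UTC+1).
Wendy in UTC: 12:30-22:00 (subtract 1h to convert from UTC+1).
Ulla in UTC: 07:00-07:45, 12:30-20:00 (add 5h to convert from UTC-5).
Gabriel in UTC: 10:15-14:45, 17:30-21:15 (add 5h to convert from UTC-5).
Jamal in UTC: 07:00-07:45, 12:30-19:45 (add 5h to convert from UTC-5).
Mateo ∩ Wiremu: 12:00-14:45, 16:15-19:45, 20:00-20:45.
Mateo ∩ Wiremu ∩ Wendy: 12:30-14:45, 16:15-19:45, 20:00-20:45.
Mateo ∩ Wiremu ∩ Wendy ∩ Ulla: 12:30-14:45, 16:15-19:45.
Mateo ∩ Wiremu ∩ Wendy ∩ Ulla ∩ Gabriel: 12:30-14:45, 17:30-19:45.
Mateo ∩ Wiremu ∩ Wendy ∩ Ulla ∩ Gabriel ∩ Jamal: 12:30-14:45, 17:30-19:45.
Those are the intersection windows.
The longest is 12:30-14:45 at 135 minutes.

135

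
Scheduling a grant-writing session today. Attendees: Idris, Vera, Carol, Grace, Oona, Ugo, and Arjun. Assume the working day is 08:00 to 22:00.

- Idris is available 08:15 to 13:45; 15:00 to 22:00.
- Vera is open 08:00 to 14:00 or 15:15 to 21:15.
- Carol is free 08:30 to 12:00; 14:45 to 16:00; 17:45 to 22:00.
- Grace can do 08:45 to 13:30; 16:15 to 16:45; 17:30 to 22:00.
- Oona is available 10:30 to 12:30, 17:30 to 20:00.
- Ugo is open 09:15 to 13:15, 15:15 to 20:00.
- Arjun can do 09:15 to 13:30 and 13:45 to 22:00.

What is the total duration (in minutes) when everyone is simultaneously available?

Idris ∩ Vera: 08:15-13:45, 15:15-21:15.
Idris ∩ Vera ∩ Carol: 08:30-12:00, 15:15-16:00, 17:45-21:15.
Idris ∩ Vera ∩ Carol ∩ Grace: 08:45-12:00, 17:45-21:15.
Idris ∩ Vera ∩ Carol ∩ Grace ∩ Oona: 10:30-12:00, 17:45-20:00.
Idris ∩ Vera ∩ Carol ∩ Grace ∩ Oona ∩ Ugo: 10:30-12:00, 17:45-20:00.
Idris ∩ Vera ∩ Carol ∩ Grace ∩ Oona ∩ Ugo ∩ Arjun: 10:30-12:00, 17:45-20:00.
Summing the common windows: 90 + 135 = 225 minutes.

225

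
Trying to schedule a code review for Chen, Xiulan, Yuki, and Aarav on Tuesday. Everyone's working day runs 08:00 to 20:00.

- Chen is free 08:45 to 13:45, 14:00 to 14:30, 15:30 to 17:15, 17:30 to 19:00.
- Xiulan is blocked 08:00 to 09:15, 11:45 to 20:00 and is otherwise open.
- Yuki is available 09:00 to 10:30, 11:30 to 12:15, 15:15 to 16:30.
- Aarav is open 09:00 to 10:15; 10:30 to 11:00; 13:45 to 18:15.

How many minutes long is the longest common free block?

60

Chen free: 08:45-13:45, 14:00-14:30, 15:30-17:15, 17:30-19:00.
Xiulan free: 09:15-11:45 (invert busy blocks within the working day).
Yuki free: 09:00-10:30, 11:30-12:15, 15:15-16:30.
Aarav free: 09:00-10:15, 10:30-11:00, 13:45-18:15.
Chen ∩ Xiulan: 09:15-11:45.
Chen ∩ Xiulan ∩ Yuki: 09:15-10:30, 11:30-11:45.
Chen ∩ Xiulan ∩ Yuki ∩ Aarav: 09:15-10:15.
So the common availability across everyone is 09:15-10:15.
The longest is 09:15-10:15 at 60 minutes.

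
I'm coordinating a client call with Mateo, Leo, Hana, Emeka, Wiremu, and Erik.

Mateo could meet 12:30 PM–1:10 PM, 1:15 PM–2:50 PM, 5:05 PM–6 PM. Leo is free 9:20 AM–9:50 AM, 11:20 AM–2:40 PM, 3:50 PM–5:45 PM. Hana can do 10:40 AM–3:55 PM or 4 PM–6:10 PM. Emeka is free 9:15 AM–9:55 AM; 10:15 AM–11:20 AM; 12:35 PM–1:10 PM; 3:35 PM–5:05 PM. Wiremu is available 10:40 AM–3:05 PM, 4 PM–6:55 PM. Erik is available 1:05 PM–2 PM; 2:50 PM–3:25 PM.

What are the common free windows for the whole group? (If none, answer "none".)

13:05-13:10

Mateo ∩ Leo: 12:30-13:10, 13:15-14:40, 17:05-17:45.
Mateo ∩ Leo ∩ Hana: 12:30-13:10, 13:15-14:40, 17:05-17:45.
Mateo ∩ Leo ∩ Hana ∩ Emeka: 12:35-13:10.
Mateo ∩ Leo ∩ Hana ∩ Emeka ∩ Wiremu: 12:35-13:10.
Mateo ∩ Leo ∩ Hana ∩ Emeka ∩ Wiremu ∩ Erik: 13:05-13:10.
So the common availability across everyone is 13:05-13:10.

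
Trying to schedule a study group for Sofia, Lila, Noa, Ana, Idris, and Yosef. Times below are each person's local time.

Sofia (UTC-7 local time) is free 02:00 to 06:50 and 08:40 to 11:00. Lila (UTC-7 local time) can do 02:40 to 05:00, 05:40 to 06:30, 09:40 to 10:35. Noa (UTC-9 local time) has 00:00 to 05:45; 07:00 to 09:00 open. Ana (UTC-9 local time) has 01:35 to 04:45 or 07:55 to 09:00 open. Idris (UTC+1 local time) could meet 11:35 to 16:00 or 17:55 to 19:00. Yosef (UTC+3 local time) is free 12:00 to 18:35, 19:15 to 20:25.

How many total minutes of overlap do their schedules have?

165

Sofia in UTC: 09:00-13:50, 15:40-18:00 (add 7h to convert from UTC-7).
Lila in UTC: 09:40-12:00, 12:40-13:30, 16:40-17:35 (add 7h to convert from UTC-7).
Noa in UTC: 09:00-14:45, 16:00-18:00 (add 9h to convert from UTC-9).
Ana in UTC: 10:35-13:45, 16:55-18:00 (add 9h to convert from UTC-9).
Idris in UTC: 10:35-15:00, 16:55-18:00 (subtract 1h to convert from UTC+1).
Yosef in UTC: 09:00-15:35, 16:15-17:25 (subtract 3h to convert from UTC+3).
Sofia ∩ Lila: 09:40-12:00, 12:40-13:30, 16:40-17:35.
Sofia ∩ Lila ∩ Noa: 09:40-12:00, 12:40-13:30, 16:40-17:35.
Sofia ∩ Lila ∩ Noa ∩ Ana: 10:35-12:00, 12:40-13:30, 16:55-17:35.
Sofia ∩ Lila ∩ Noa ∩ Ana ∩ Idris: 10:35-12:00, 12:40-13:30, 16:55-17:35.
Sofia ∩ Lila ∩ Noa ∩ Ana ∩ Idris ∩ Yosef: 10:35-12:00, 12:40-13:30, 16:55-17:25.
Summing the common windows: 85 + 50 + 30 = 165 minutes.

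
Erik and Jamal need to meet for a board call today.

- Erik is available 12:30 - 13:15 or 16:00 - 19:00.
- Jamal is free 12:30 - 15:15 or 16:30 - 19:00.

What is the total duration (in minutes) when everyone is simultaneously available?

195

Erik ∩ Jamal: 12:30-13:15, 16:30-19:00.
Summing the common windows: 45 + 150 = 195 minutes.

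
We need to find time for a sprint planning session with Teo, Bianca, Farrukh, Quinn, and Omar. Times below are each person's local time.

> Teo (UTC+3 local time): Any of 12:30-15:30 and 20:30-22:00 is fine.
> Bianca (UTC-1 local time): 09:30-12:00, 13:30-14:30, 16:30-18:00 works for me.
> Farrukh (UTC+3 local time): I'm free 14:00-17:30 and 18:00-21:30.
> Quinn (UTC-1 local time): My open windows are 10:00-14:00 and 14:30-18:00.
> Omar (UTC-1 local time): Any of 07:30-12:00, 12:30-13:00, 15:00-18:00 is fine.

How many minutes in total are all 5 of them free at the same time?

150

Teo in UTC: 09:30-12:30, 17:30-19:00 (subtract 3h to convert from UTC+3).
Bianca in UTC: 10:30-13:00, 14:30-15:30, 17:30-19:00 (add 1h to convert from UTC-1).
Farrukh in UTC: 11:00-14:30, 15:00-18:30 (subtract 3h to convert from UTC+3).
Quinn in UTC: 11:00-15:00, 15:30-19:00 (add 1h to convert from UTC-1).
Omar in UTC: 08:30-13:00, 13:30-14:00, 16:00-19:00 (add 1h to convert from UTC-1).
Teo ∩ Bianca: 10:30-12:30, 17:30-19:00.
Teo ∩ Bianca ∩ Farrukh: 11:00-12:30, 17:30-18:30.
Teo ∩ Bianca ∩ Farrukh ∩ Quinn: 11:00-12:30, 17:30-18:30.
Teo ∩ Bianca ∩ Farrukh ∩ Quinn ∩ Omar: 11:00-12:30, 17:30-18:30.
Summing the common windows: 90 + 60 = 150 minutes.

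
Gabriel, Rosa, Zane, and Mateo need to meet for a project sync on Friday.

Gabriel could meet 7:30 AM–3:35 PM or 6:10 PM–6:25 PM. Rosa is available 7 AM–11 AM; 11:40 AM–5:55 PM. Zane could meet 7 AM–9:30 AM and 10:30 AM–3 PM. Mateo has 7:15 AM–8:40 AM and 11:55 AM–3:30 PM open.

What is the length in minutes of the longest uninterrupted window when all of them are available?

Gabriel ∩ Rosa: 07:30-11:00, 11:40-15:35.
Gabriel ∩ Rosa ∩ Zane: 07:30-09:30, 10:30-11:00, 11:40-15:00.
Gabriel ∩ Rosa ∩ Zane ∩ Mateo: 07:30-08:40, 11:55-15:00.
The longest is 11:55-15:00 at 185 minutes.

185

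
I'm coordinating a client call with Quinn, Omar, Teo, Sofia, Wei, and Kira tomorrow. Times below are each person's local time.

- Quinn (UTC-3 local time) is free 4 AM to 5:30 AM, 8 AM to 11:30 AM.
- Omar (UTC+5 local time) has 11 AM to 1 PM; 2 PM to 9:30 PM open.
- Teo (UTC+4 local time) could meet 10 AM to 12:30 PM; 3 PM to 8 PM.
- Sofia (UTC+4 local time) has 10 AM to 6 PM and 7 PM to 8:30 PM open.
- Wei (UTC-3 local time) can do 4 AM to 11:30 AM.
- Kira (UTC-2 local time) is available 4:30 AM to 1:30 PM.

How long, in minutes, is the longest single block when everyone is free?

180

Quinn in UTC: 07:00-08:30, 11:00-14:30 (add 3h to convert from UTC-3).
Omar in UTC: 06:00-08:00, 09:00-16:30 (subtract 5h to convert from UTC+5).
Teo in UTC: 06:00-08:30, 11:00-16:00 (subtract 4h to convert from UTC+4).
Sofia in UTC: 06:00-14:00, 15:00-16:30 (subtract 4h to convert from UTC+4).
Wei in UTC: 07:00-14:30 (add 3h to convert from UTC-3).
Kira in UTC: 06:30-15:30 (add 2h to convert from UTC-2).
Quinn ∩ Omar: 07:00-08:00, 11:00-14:30.
Quinn ∩ Omar ∩ Teo: 07:00-08:00, 11:00-14:30.
Quinn ∩ Omar ∩ Teo ∩ Sofia: 07:00-08:00, 11:00-14:00.
Quinn ∩ Omar ∩ Teo ∩ Sofia ∩ Wei: 07:00-08:00, 11:00-14:00.
Quinn ∩ Omar ∩ Teo ∩ Sofia ∩ Wei ∩ Kira: 07:00-08:00, 11:00-14:00.
The longest is 11:00-14:00 at 180 minutes.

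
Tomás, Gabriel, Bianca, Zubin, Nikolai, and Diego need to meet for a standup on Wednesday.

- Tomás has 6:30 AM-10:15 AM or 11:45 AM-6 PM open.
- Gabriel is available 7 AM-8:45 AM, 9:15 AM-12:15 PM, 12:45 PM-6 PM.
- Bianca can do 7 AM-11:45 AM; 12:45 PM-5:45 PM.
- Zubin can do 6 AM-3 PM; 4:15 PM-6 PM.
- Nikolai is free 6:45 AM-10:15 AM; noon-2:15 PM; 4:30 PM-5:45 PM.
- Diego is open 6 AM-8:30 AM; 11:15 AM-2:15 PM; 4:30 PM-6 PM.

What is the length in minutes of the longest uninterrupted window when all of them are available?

90

Tomás ∩ Gabriel: 07:00-08:45, 09:15-10:15, 11:45-12:15, 12:45-18:00.
Tomás ∩ Gabriel ∩ Bianca: 07:00-08:45, 09:15-10:15, 12:45-17:45.
Tomás ∩ Gabriel ∩ Bianca ∩ Zubin: 07:00-08:45, 09:15-10:15, 12:45-15:00, 16:15-17:45.
Tomás ∩ Gabriel ∩ Bianca ∩ Zubin ∩ Nikolai: 07:00-08:45, 09:15-10:15, 12:45-14:15, 16:30-17:45.
Tomás ∩ Gabriel ∩ Bianca ∩ Zubin ∩ Nikolai ∩ Diego: 07:00-08:30, 12:45-14:15, 16:30-17:45.
So the common availability across everyone is 07:00-08:30, 12:45-14:15, 16:30-17:45.
The longest is 07:00-08:30 at 90 minutes.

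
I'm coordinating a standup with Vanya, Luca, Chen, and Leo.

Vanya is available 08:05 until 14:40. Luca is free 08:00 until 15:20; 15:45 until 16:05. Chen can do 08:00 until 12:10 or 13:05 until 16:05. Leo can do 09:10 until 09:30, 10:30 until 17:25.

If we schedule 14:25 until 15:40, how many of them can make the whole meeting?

2

Chen and Leo can make the full 14:25-15:40 slot — that's 2.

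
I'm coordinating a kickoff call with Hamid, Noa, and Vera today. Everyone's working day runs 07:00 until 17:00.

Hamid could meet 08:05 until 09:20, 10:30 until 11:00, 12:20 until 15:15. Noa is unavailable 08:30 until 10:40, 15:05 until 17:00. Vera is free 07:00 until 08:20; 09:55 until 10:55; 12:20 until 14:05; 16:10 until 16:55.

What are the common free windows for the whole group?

Hamid free: 08:05-09:20, 10:30-11:00, 12:20-15:15.
Noa free: 07:00-08:30, 10:40-15:05 (invert busy blocks within the working day).
Vera free: 07:00-08:20, 09:55-10:55, 12:20-14:05, 16:10-16:55.
Hamid ∩ Noa: 08:05-08:30, 10:40-11:00, 12:20-15:05.
Hamid ∩ Noa ∩ Vera: 08:05-08:20, 10:40-10:55, 12:20-14:05.

08:05-08:20, 10:40-10:55, 12:20-14:05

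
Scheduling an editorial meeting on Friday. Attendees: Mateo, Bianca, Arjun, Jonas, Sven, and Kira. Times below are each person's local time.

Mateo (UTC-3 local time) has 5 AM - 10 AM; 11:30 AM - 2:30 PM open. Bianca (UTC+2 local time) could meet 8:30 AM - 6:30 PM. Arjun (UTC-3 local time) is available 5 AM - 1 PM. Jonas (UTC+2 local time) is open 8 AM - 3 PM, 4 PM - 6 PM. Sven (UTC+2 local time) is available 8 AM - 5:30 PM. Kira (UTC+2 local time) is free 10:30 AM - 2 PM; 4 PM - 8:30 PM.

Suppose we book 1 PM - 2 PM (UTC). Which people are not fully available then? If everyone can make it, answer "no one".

Mateo in UTC: 08:00-13:00, 14:30-17:30 (add 3h to convert from UTC-3).
Bianca in UTC: 06:30-16:30 (subtract 2h to convert from UTC+2).
Arjun in UTC: 08:00-16:00 (add 3h to convert from UTC-3).
Jonas in UTC: 06:00-13:00, 14:00-16:00 (subtract 2h to convert from UTC+2).
Sven in UTC: 06:00-15:30 (subtract 2h to convert from UTC+2).
Kira in UTC: 08:30-12:00, 14:00-18:30 (subtract 2h to convert from UTC+2).
Mateo: not fully free for 13:00-14:00. Bianca: free for 13:00-14:00. Arjun: free for 13:00-14:00. Jonas: not fully free for 13:00-14:00. Sven: free for 13:00-14:00. Kira: not fully free for 13:00-14:00.

Jonas, Kira, Mateo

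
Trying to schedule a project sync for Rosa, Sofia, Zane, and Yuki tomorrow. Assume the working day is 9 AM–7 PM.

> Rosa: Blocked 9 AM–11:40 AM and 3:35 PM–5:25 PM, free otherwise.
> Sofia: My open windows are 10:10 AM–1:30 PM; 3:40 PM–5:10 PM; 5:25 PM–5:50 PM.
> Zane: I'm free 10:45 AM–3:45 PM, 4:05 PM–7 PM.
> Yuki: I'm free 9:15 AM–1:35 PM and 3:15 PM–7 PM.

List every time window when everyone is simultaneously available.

11:40-13:30, 17:25-17:50

Rosa free: 11:40-15:35, 17:25-19:00 (invert busy blocks within the working day).
Sofia free: 10:10-13:30, 15:40-17:10, 17:25-17:50.
Zane free: 10:45-15:45, 16:05-19:00.
Yuki free: 09:15-13:35, 15:15-19:00.
Rosa ∩ Sofia: 11:40-13:30, 17:25-17:50.
Rosa ∩ Sofia ∩ Zane: 11:40-13:30, 17:25-17:50.
Rosa ∩ Sofia ∩ Zane ∩ Yuki: 11:40-13:30, 17:25-17:50.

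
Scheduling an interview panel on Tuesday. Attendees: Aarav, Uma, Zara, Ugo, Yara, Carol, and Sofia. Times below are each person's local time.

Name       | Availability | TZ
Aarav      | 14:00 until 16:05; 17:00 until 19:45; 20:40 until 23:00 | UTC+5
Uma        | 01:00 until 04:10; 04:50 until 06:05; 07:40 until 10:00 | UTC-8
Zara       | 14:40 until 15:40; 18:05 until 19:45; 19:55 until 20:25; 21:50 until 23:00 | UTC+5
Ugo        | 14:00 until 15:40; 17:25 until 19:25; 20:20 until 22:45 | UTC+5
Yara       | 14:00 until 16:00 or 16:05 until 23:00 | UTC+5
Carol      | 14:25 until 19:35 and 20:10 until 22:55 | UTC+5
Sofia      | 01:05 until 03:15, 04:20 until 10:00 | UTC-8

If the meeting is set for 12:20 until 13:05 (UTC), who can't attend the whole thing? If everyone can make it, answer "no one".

Ugo, Uma, Zara

Aarav in UTC: 09:00-11:05, 12:00-14:45, 15:40-18:00 (subtract 5h to convert from UTC+5).
Uma in UTC: 09:00-12:10, 12:50-14:05, 15:40-18:00 (add 8h to convert from UTC-8).
Zara in UTC: 09:40-10:40, 13:05-14:45, 14:55-15:25, 16:50-18:00 (subtract 5h to convert from UTC+5).
Ugo in UTC: 09:00-10:40, 12:25-14:25, 15:20-17:45 (subtract 5h to convert from UTC+5).
Yara in UTC: 09:00-11:00, 11:05-18:00 (subtract 5h to convert from UTC+5).
Carol in UTC: 09:25-14:35, 15:10-17:55 (subtract 5h to convert from UTC+5).
Sofia in UTC: 09:05-11:15, 12:20-18:00 (add 8h to convert from UTC-8).
Aarav: free for 12:20-13:05. Uma: not fully free for 12:20-13:05. Zara: not fully free for 12:20-13:05. Ugo: not fully free for 12:20-13:05. Yara: free for 12:20-13:05. Carol: free for 12:20-13:05. Sofia: free for 12:20-13:05.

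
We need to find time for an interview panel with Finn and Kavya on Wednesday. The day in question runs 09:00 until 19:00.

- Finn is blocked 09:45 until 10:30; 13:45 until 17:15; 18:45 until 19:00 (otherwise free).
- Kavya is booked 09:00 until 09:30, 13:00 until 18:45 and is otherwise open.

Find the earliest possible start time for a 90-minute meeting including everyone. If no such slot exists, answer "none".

10:30

Finn free: 09:00-09:45, 10:30-13:45, 17:15-18:45 (invert busy blocks within the working day).
Kavya free: 09:30-13:00, 18:45-19:00 (invert busy blocks within the working day).
Finn ∩ Kavya: 09:30-09:45, 10:30-13:00.
So the common availability across everyone is 09:30-09:45, 10:30-13:00.
The first common window of at least 90 minutes is 10:30-13:00, so the earliest start is 10:30.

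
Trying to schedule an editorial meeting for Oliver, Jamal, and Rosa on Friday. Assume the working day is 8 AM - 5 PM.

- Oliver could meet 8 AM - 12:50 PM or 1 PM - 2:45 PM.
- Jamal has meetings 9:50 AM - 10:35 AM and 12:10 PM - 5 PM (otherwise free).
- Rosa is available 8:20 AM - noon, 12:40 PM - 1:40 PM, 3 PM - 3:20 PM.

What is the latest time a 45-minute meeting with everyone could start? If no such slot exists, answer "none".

11:15

Oliver free: 08:00-12:50, 13:00-14:45.
Jamal free: 08:00-09:50, 10:35-12:10 (invert busy blocks within the working day).
Rosa free: 08:20-12:00, 12:40-13:40, 15:00-15:20.
Oliver ∩ Jamal: 08:00-09:50, 10:35-12:10.
Oliver ∩ Jamal ∩ Rosa: 08:20-09:50, 10:35-12:00.
The last common window of at least 45 minutes is 10:35-12:00; a 45-minute meeting can start as late as 11:15 and still end by 12:00.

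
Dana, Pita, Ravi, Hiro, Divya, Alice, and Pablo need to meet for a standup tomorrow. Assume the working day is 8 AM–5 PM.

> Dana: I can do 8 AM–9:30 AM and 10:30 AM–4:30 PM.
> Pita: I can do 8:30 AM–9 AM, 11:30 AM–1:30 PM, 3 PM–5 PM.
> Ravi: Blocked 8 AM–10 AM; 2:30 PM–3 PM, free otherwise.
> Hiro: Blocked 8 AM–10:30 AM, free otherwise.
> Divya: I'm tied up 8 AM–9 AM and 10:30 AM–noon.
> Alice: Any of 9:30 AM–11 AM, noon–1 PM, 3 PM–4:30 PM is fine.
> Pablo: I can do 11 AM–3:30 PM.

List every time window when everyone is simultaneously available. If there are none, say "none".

Dana free: 08:00-09:30, 10:30-16:30.
Pita free: 08:30-09:00, 11:30-13:30, 15:00-17:00.
Ravi free: 10:00-14:30, 15:00-17:00 (invert busy blocks within the working day).
Hiro free: 10:30-17:00 (invert busy blocks within the working day).
Divya free: 09:00-10:30, 12:00-17:00 (invert busy blocks within the working day).
Alice free: 09:30-11:00, 12:00-13:00, 15:00-16:30.
Pablo free: 11:00-15:30.
Dana ∩ Pita: 08:30-09:00, 11:30-13:30, 15:00-16:30.
Dana ∩ Pita ∩ Ravi: 11:30-13:30, 15:00-16:30.
Dana ∩ Pita ∩ Ravi ∩ Hiro: 11:30-13:30, 15:00-16:30.
Dana ∩ Pita ∩ Ravi ∩ Hiro ∩ Divya: 12:00-13:30, 15:00-16:30.
Dana ∩ Pita ∩ Ravi ∩ Hiro ∩ Divya ∩ Alice: 12:00-13:00, 15:00-16:30.
Dana ∩ Pita ∩ Ravi ∩ Hiro ∩ Divya ∩ Alice ∩ Pablo: 12:00-13:00, 15:00-15:30.

12:00-13:00, 15:00-15:30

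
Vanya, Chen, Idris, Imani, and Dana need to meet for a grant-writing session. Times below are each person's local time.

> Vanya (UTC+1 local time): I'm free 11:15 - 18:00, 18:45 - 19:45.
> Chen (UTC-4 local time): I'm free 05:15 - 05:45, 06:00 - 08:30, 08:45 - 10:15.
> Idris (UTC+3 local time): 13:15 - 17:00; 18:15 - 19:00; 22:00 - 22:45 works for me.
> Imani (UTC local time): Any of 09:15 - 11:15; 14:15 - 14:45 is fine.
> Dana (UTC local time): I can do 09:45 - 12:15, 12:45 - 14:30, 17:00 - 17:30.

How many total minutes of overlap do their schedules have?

60

Vanya in UTC: 10:15-17:00, 17:45-18:45 (subtract 1h to convert from UTC+1).
Chen in UTC: 09:15-09:45, 10:00-12:30, 12:45-14:15 (add 4h to convert from UTC-4).
Idris in UTC: 10:15-14:00, 15:15-16:00, 19:00-19:45 (subtract 3h to convert from UTC+3).
Imani in UTC: 09:15-11:15, 14:15-14:45.
Dana in UTC: 09:45-12:15, 12:45-14:30, 17:00-17:30.
Vanya ∩ Chen: 10:15-12:30, 12:45-14:15.
Vanya ∩ Chen ∩ Idris: 10:15-12:30, 12:45-14:00.
Vanya ∩ Chen ∩ Idris ∩ Imani: 10:15-11:15.
Vanya ∩ Chen ∩ Idris ∩ Imani ∩ Dana: 10:15-11:15.
That's a single block of 60 minutes.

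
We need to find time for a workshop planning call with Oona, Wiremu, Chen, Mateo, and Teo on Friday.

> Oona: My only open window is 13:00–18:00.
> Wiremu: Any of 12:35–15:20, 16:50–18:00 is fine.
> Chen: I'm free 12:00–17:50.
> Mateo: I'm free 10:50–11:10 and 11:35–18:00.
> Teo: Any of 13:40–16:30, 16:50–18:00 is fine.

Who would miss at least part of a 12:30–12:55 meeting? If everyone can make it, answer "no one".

Oona, Teo, Wiremu

Oona: not fully free for 12:30-12:55. Wiremu: not fully free for 12:30-12:55. Chen: free for 12:30-12:55. Mateo: free for 12:30-12:55. Teo: not fully free for 12:30-12:55.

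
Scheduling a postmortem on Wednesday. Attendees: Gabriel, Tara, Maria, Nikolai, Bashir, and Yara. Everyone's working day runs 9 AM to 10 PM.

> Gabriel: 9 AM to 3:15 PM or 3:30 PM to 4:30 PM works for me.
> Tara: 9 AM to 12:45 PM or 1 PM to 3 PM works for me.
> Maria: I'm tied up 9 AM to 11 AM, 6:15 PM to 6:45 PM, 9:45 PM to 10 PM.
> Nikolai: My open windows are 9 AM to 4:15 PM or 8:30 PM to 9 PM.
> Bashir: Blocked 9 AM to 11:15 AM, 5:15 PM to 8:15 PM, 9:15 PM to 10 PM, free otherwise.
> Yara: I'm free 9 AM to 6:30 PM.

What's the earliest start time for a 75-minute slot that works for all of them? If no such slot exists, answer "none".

11:15

Gabriel free: 09:00-15:15, 15:30-16:30.
Tara free: 09:00-12:45, 13:00-15:00.
Maria free: 11:00-18:15, 18:45-21:45 (invert busy blocks within the working day).
Nikolai free: 09:00-16:15, 20:30-21:00.
Bashir free: 11:15-17:15, 20:15-21:15 (invert busy blocks within the working day).
Yara free: 09:00-18:30.
Gabriel ∩ Tara: 09:00-12:45, 13:00-15:00.
Gabriel ∩ Tara ∩ Maria: 11:00-12:45, 13:00-15:00.
Gabriel ∩ Tara ∩ Maria ∩ Nikolai: 11:00-12:45, 13:00-15:00.
Gabriel ∩ Tara ∩ Maria ∩ Nikolai ∩ Bashir: 11:15-12:45, 13:00-15:00.
Gabriel ∩ Tara ∩ Maria ∩ Nikolai ∩ Bashir ∩ Yara: 11:15-12:45, 13:00-15:00.
The first common window of at least 75 minutes is 11:15-12:45, so the earliest start is 11:15.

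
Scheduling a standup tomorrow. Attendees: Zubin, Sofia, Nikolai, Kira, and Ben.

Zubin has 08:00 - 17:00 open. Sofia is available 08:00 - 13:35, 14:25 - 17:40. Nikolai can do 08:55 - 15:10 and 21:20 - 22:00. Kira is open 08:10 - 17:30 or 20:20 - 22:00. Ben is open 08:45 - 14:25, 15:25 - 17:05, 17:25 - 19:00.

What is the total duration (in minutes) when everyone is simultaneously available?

280

Zubin ∩ Sofia: 08:00-13:35, 14:25-17:00.
Zubin ∩ Sofia ∩ Nikolai: 08:55-13:35, 14:25-15:10.
Zubin ∩ Sofia ∩ Nikolai ∩ Kira: 08:55-13:35, 14:25-15:10.
Zubin ∩ Sofia ∩ Nikolai ∩ Kira ∩ Ben: 08:55-13:35.
That's a single block of 280 minutes.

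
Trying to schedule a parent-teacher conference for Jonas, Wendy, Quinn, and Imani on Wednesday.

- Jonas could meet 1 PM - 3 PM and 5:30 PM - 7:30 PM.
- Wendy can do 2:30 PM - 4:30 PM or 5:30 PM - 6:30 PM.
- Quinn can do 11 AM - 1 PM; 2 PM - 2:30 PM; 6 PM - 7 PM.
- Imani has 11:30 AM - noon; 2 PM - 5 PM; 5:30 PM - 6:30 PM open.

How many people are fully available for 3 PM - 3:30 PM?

Wendy and Imani can make the full 15:00-15:30 slot — that's 2.

2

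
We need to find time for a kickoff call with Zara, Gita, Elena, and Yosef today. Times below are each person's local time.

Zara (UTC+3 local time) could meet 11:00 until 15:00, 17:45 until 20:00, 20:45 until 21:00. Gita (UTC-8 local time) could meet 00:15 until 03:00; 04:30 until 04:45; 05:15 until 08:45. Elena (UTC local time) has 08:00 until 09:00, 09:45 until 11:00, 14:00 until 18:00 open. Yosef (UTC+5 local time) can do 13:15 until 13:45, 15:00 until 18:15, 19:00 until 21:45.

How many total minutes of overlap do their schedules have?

Zara in UTC: 08:00-12:00, 14:45-17:00, 17:45-18:00 (subtract 3h to convert from UTC+3).
Gita in UTC: 08:15-11:00, 12:30-12:45, 13:15-16:45 (add 8h to convert from UTC-8).
Elena in UTC: 08:00-09:00, 09:45-11:00, 14:00-18:00.
Yosef in UTC: 08:15-08:45, 10:00-13:15, 14:00-16:45 (subtract 5h to convert from UTC+5).
Zara ∩ Gita: 08:15-11:00, 14:45-16:45.
Zara ∩ Gita ∩ Elena: 08:15-09:00, 09:45-11:00, 14:45-16:45.
Zara ∩ Gita ∩ Elena ∩ Yosef: 08:15-08:45, 10:00-11:00, 14:45-16:45.
Summing the common windows: 30 + 60 + 120 = 210 minutes.

210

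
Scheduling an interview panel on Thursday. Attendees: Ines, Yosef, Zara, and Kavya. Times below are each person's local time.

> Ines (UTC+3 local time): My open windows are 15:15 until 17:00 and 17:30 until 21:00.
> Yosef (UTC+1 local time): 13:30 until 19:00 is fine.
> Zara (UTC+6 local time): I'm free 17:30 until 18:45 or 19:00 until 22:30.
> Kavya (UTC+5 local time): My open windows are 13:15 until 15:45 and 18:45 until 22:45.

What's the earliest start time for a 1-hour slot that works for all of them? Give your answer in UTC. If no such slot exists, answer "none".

Ines in UTC: 12:15-14:00, 14:30-18:00 (subtract 3h to convert from UTC+3).
Yosef in UTC: 12:30-18:00 (subtract 1h to convert from UTC+1).
Zara in UTC: 11:30-12:45, 13:00-16:30 (subtract 6h to convert from UTC+6).
Kavya in UTC: 08:15-10:45, 13:45-17:45 (subtract 5h to convert from UTC+5).
Ines ∩ Yosef: 12:30-14:00, 14:30-18:00.
Ines ∩ Yosef ∩ Zara: 12:30-12:45, 13:00-14:00, 14:30-16:30.
Ines ∩ Yosef ∩ Zara ∩ Kavya: 13:45-14:00, 14:30-16:30.
Those are the intersection windows.
The first common window of at least 60 minutes is 14:30-16:30, so the earliest start is 14:30.

14:30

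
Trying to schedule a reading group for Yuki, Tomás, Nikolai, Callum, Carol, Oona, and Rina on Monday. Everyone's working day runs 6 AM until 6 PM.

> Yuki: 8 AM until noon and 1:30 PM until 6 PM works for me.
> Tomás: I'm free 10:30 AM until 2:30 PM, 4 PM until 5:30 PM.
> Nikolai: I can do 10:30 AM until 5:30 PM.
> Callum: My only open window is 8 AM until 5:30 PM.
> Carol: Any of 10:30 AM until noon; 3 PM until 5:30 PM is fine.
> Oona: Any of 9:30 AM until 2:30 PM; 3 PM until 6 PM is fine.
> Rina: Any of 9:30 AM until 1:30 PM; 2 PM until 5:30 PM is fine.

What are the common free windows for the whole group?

Yuki ∩ Tomás: 10:30-12:00, 13:30-14:30, 16:00-17:30.
Yuki ∩ Tomás ∩ Nikolai: 10:30-12:00, 13:30-14:30, 16:00-17:30.
Yuki ∩ Tomás ∩ Nikolai ∩ Callum: 10:30-12:00, 13:30-14:30, 16:00-17:30.
Yuki ∩ Tomás ∩ Nikolai ∩ Callum ∩ Carol: 10:30-12:00, 16:00-17:30.
Yuki ∩ Tomás ∩ Nikolai ∩ Callum ∩ Carol ∩ Oona: 10:30-12:00, 16:00-17:30.
Yuki ∩ Tomás ∩ Nikolai ∩ Callum ∩ Carol ∩ Oona ∩ Rina: 10:30-12:00, 16:00-17:30.

10:30-12:00, 16:00-17:30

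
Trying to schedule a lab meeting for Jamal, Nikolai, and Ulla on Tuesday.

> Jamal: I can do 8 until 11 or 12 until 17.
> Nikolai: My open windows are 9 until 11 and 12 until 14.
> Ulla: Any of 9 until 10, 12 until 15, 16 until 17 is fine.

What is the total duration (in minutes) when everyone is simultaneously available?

Jamal ∩ Nikolai: 09:00-11:00, 12:00-14:00.
Jamal ∩ Nikolai ∩ Ulla: 09:00-10:00, 12:00-14:00.
Summing the common windows: 60 + 120 = 180 minutes.

180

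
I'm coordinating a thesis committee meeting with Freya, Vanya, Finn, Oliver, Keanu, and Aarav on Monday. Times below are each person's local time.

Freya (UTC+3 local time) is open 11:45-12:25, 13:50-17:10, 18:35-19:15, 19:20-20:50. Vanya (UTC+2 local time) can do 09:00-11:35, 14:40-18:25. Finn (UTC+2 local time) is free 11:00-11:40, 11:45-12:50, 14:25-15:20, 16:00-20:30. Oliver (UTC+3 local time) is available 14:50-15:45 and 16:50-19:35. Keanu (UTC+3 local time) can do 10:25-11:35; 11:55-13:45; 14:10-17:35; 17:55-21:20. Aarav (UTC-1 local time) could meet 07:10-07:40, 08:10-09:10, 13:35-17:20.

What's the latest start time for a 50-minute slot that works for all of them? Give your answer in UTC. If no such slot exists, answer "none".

Freya in UTC: 08:45-09:25, 10:50-14:10, 15:35-16:15, 16:20-17:50 (subtract 3h to convert from UTC+3).
Vanya in UTC: 07:00-09:35, 12:40-16:25 (subtract 2h to convert from UTC+2).
Finn in UTC: 09:00-09:40, 09:45-10:50, 12:25-13:20, 14:00-18:30 (subtract 2h to convert from UTC+2).
Oliver in UTC: 11:50-12:45, 13:50-16:35 (subtract 3h to convert from UTC+3).
Keanu in UTC: 07:25-08:35, 08:55-10:45, 11:10-14:35, 14:55-18:20 (subtract 3h to convert from UTC+3).
Aarav in UTC: 08:10-08:40, 09:10-10:10, 14:35-18:20 (add 1h to convert from UTC-1).
Freya ∩ Vanya: 08:45-09:25, 12:40-14:10, 15:35-16:15, 16:20-16:25.
Freya ∩ Vanya ∩ Finn: 09:00-09:25, 12:40-13:20, 14:00-14:10, 15:35-16:15, 16:20-16:25.
Freya ∩ Vanya ∩ Finn ∩ Oliver: 12:40-12:45, 14:00-14:10, 15:35-16:15, 16:20-16:25.
Freya ∩ Vanya ∩ Finn ∩ Oliver ∩ Keanu: 12:40-12:45, 14:00-14:10, 15:35-16:15, 16:20-16:25.
Freya ∩ Vanya ∩ Finn ∩ Oliver ∩ Keanu ∩ Aarav: 15:35-16:15, 16:20-16:25.
No common window is at least 50 minutes long.

none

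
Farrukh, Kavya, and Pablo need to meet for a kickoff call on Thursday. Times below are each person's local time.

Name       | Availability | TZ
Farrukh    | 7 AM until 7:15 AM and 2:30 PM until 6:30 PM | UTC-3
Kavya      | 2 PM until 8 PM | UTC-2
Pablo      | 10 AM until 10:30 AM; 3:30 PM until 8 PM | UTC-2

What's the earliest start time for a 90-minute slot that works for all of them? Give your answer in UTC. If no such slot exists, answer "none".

Farrukh in UTC: 10:00-10:15, 17:30-21:30 (add 3h to convert from UTC-3).
Kavya in UTC: 16:00-22:00 (add 2h to convert from UTC-2).
Pablo in UTC: 12:00-12:30, 17:30-22:00 (add 2h to convert from UTC-2).
Farrukh ∩ Kavya: 17:30-21:30.
Farrukh ∩ Kavya ∩ Pablo: 17:30-21:30.
The first common window of at least 90 minutes is 17:30-21:30, so the earliest start is 17:30.

17:30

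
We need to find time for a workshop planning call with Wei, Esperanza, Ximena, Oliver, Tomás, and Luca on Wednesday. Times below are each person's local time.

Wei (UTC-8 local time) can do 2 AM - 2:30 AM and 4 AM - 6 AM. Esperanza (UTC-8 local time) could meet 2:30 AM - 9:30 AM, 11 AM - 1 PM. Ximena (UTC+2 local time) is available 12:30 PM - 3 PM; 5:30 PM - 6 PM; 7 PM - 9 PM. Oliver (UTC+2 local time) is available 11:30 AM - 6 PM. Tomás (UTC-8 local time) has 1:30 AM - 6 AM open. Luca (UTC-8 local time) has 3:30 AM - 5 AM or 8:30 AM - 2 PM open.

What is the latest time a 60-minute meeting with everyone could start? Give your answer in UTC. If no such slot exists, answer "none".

Wei in UTC: 10:00-10:30, 12:00-14:00 (add 8h to convert from UTC-8).
Esperanza in UTC: 10:30-17:30, 19:00-21:00 (add 8h to convert from UTC-8).
Ximena in UTC: 10:30-13:00, 15:30-16:00, 17:00-19:00 (subtract 2h to convert from UTC+2).
Oliver in UTC: 09:30-16:00 (subtract 2h to convert from UTC+2).
Tomás in UTC: 09:30-14:00 (add 8h to convert from UTC-8).
Luca in UTC: 11:30-13:00, 16:30-22:00 (add 8h to convert from UTC-8).
Wei ∩ Esperanza: 12:00-14:00.
Wei ∩ Esperanza ∩ Ximena: 12:00-13:00.
Wei ∩ Esperanza ∩ Ximena ∩ Oliver: 12:00-13:00.
Wei ∩ Esperanza ∩ Ximena ∩ Oliver ∩ Tomás: 12:00-13:00.
Wei ∩ Esperanza ∩ Ximena ∩ Oliver ∩ Tomás ∩ Luca: 12:00-13:00.
The last common window of at least 60 minutes is 12:00-13:00; a 60-minute meeting can start as late as 12:00 and still end by 13:00.

12:00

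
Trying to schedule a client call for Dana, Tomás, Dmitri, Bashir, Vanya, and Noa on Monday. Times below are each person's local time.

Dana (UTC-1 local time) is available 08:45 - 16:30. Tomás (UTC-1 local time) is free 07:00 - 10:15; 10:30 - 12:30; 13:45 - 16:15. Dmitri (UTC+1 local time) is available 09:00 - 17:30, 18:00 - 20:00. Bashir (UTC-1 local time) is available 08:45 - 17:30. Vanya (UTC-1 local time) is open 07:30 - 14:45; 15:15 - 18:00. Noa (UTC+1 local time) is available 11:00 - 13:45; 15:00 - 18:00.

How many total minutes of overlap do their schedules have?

Dana in UTC: 09:45-17:30 (add 1h to convert from UTC-1).
Tomás in UTC: 08:00-11:15, 11:30-13:30, 14:45-17:15 (add 1h to convert from UTC-1).
Dmitri in UTC: 08:00-16:30, 17:00-19:00 (subtract 1h to convert from UTC+1).
Bashir in UTC: 09:45-18:30 (add 1h to convert from UTC-1).
Vanya in UTC: 08:30-15:45, 16:15-19:00 (add 1h to convert from UTC-1).
Noa in UTC: 10:00-12:45, 14:00-17:00 (subtract 1h to convert from UTC+1).
Dana ∩ Tomás: 09:45-11:15, 11:30-13:30, 14:45-17:15.
Dana ∩ Tomás ∩ Dmitri: 09:45-11:15, 11:30-13:30, 14:45-16:30, 17:00-17:15.
Dana ∩ Tomás ∩ Dmitri ∩ Bashir: 09:45-11:15, 11:30-13:30, 14:45-16:30, 17:00-17:15.
Dana ∩ Tomás ∩ Dmitri ∩ Bashir ∩ Vanya: 09:45-11:15, 11:30-13:30, 14:45-15:45, 16:15-16:30, 17:00-17:15.
Dana ∩ Tomás ∩ Dmitri ∩ Bashir ∩ Vanya ∩ Noa: 10:00-11:15, 11:30-12:45, 14:45-15:45, 16:15-16:30.
Summing the common windows: 75 + 75 + 60 + 15 = 225 minutes.

225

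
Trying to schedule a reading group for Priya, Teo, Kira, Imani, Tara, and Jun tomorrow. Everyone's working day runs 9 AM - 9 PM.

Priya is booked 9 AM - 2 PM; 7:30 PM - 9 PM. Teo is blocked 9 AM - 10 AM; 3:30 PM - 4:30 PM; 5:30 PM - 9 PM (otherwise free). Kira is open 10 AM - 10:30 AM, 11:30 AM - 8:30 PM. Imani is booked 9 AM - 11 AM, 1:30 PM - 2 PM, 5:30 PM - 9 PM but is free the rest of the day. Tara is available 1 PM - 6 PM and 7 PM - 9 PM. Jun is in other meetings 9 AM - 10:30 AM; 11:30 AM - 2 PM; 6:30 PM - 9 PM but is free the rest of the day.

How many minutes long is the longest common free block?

90

Priya free: 14:00-19:30 (invert busy blocks within the working day).
Teo free: 10:00-15:30, 16:30-17:30 (invert busy blocks within the working day).
Kira free: 10:00-10:30, 11:30-20:30.
Imani free: 11:00-13:30, 14:00-17:30 (invert busy blocks within the working day).
Tara free: 13:00-18:00, 19:00-21:00.
Jun free: 10:30-11:30, 14:00-18:30 (invert busy blocks within the working day).
Priya ∩ Teo: 14:00-15:30, 16:30-17:30.
Priya ∩ Teo ∩ Kira: 14:00-15:30, 16:30-17:30.
Priya ∩ Teo ∩ Kira ∩ Imani: 14:00-15:30, 16:30-17:30.
Priya ∩ Teo ∩ Kira ∩ Imani ∩ Tara: 14:00-15:30, 16:30-17:30.
Priya ∩ Teo ∩ Kira ∩ Imani ∩ Tara ∩ Jun: 14:00-15:30, 16:30-17:30.
The longest is 14:00-15:30 at 90 minutes.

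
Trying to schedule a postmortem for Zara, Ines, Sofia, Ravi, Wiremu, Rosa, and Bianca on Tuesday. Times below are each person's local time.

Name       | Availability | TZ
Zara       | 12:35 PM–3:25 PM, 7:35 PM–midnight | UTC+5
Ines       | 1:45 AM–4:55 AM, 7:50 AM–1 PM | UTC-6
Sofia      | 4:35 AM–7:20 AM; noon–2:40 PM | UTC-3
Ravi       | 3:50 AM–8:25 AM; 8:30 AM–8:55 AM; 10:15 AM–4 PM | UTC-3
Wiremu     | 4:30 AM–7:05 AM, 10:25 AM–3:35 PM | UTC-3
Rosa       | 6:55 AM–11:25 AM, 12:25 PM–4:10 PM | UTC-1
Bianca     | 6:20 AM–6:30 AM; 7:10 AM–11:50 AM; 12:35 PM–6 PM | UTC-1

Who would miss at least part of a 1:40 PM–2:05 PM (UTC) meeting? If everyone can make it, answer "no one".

Ines, Sofia, Zara

Zara in UTC: 07:35-10:25, 14:35-19:00 (subtract 5h to convert from UTC+5).
Ines in UTC: 07:45-10:55, 13:50-19:00 (add 6h to convert from UTC-6).
Sofia in UTC: 07:35-10:20, 15:00-17:40 (add 3h to convert from UTC-3).
Ravi in UTC: 06:50-11:25, 11:30-11:55, 13:15-19:00 (add 3h to convert from UTC-3).
Wiremu in UTC: 07:30-10:05, 13:25-18:35 (add 3h to convert from UTC-3).
Rosa in UTC: 07:55-12:25, 13:25-17:10 (add 1h to convert from UTC-1).
Bianca in UTC: 07:20-07:30, 08:10-12:50, 13:35-19:00 (add 1h to convert from UTC-1).
Zara: not fully free for 13:40-14:05. Ines: not fully free for 13:40-14:05. Sofia: not fully free for 13:40-14:05. Ravi: free for 13:40-14:05. Wiremu: free for 13:40-14:05. Rosa: free for 13:40-14:05. Bianca: free for 13:40-14:05.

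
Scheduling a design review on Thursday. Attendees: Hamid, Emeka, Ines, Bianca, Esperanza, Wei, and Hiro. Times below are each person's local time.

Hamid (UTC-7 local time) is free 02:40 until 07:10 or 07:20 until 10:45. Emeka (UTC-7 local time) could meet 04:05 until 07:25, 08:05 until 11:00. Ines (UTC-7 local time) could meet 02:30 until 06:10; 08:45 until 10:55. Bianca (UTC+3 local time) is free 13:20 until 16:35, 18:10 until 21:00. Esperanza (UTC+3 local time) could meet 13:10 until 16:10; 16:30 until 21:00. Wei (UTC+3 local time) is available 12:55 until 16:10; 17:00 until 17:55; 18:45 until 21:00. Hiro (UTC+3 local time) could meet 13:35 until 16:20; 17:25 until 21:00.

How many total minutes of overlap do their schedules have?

245

Hamid in UTC: 09:40-14:10, 14:20-17:45 (add 7h to convert from UTC-7).
Emeka in UTC: 11:05-14:25, 15:05-18:00 (add 7h to convert from UTC-7).
Ines in UTC: 09:30-13:10, 15:45-17:55 (add 7h to convert from UTC-7).
Bianca in UTC: 10:20-13:35, 15:10-18:00 (subtract 3h to convert from UTC+3).
Esperanza in UTC: 10:10-13:10, 13:30-18:00 (subtract 3h to convert from UTC+3).
Wei in UTC: 09:55-13:10, 14:00-14:55, 15:45-18:00 (subtract 3h to convert from UTC+3).
Hiro in UTC: 10:35-13:20, 14:25-18:00 (subtract 3h to convert from UTC+3).
Hamid ∩ Emeka: 11:05-14:10, 14:20-14:25, 15:05-17:45.
Hamid ∩ Emeka ∩ Ines: 11:05-13:10, 15:45-17:45.
Hamid ∩ Emeka ∩ Ines ∩ Bianca: 11:05-13:10, 15:45-17:45.
Hamid ∩ Emeka ∩ Ines ∩ Bianca ∩ Esperanza: 11:05-13:10, 15:45-17:45.
Hamid ∩ Emeka ∩ Ines ∩ Bianca ∩ Esperanza ∩ Wei: 11:05-13:10, 15:45-17:45.
Hamid ∩ Emeka ∩ Ines ∩ Bianca ∩ Esperanza ∩ Wei ∩ Hiro: 11:05-13:10, 15:45-17:45.
Summing the common windows: 125 + 120 = 245 minutes.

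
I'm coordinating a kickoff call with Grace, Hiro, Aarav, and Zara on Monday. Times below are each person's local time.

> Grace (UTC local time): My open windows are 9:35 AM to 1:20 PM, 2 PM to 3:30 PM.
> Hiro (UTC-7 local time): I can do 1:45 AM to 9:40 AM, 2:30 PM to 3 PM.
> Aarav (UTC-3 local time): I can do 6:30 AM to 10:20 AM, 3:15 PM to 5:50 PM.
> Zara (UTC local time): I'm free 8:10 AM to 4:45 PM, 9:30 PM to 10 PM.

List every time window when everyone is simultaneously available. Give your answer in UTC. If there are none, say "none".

09:35-13:20

Grace in UTC: 09:35-13:20, 14:00-15:30.
Hiro in UTC: 08:45-16:40, 21:30-22:00 (add 7h to convert from UTC-7).
Aarav in UTC: 09:30-13:20, 18:15-20:50 (add 3h to convert from UTC-3).
Zara in UTC: 08:10-16:45, 21:30-22:00.
Grace ∩ Hiro: 09:35-13:20, 14:00-15:30.
Grace ∩ Hiro ∩ Aarav: 09:35-13:20.
Grace ∩ Hiro ∩ Aarav ∩ Zara: 09:35-13:20.
Those are the intersection windows.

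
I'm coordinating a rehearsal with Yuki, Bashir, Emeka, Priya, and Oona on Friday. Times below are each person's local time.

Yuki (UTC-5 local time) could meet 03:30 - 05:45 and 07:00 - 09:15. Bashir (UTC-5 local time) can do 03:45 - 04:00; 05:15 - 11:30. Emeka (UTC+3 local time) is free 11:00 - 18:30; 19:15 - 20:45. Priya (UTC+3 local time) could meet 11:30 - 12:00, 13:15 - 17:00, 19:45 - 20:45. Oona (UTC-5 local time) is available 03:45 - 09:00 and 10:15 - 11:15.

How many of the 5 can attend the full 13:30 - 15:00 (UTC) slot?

Yuki in UTC: 08:30-10:45, 12:00-14:15 (add 5h to convert from UTC-5).
Bashir in UTC: 08:45-09:00, 10:15-16:30 (add 5h to convert from UTC-5).
Emeka in UTC: 08:00-15:30, 16:15-17:45 (subtract 3h to convert from UTC+3).
Priya in UTC: 08:30-09:00, 10:15-14:00, 16:45-17:45 (subtract 3h to convert from UTC+3).
Oona in UTC: 08:45-14:00, 15:15-16:15 (add 5h to convert from UTC-5).
Bashir and Emeka can make the full 13:30-15:00 slot — that's 2.

2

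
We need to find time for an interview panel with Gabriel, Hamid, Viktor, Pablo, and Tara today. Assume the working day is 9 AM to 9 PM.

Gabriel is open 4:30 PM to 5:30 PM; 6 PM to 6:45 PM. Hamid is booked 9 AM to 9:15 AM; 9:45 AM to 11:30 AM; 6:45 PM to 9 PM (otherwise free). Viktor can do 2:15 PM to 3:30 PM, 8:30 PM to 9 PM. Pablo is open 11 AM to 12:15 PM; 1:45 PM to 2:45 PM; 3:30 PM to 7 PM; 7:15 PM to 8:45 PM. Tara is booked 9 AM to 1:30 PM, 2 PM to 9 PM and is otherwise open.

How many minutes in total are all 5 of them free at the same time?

0

Gabriel free: 16:30-17:30, 18:00-18:45.
Hamid free: 09:15-09:45, 11:30-18:45 (invert busy blocks within the working day).
Viktor free: 14:15-15:30, 20:30-21:00.
Pablo free: 11:00-12:15, 13:45-14:45, 15:30-19:00, 19:15-20:45.
Tara free: 13:30-14:00 (invert busy blocks within the working day).
Gabriel ∩ Hamid: 16:30-17:30, 18:00-18:45.
Gabriel ∩ Hamid ∩ Viktor: ∅.
Gabriel ∩ Hamid ∩ Viktor ∩ Pablo: ∅.
Gabriel ∩ Hamid ∩ Viktor ∩ Pablo ∩ Tara: ∅.
There is no time when everyone is free.
There is no common window, so the total is 0 minutes.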